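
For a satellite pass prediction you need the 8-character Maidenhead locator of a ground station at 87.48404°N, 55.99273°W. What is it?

GR27al06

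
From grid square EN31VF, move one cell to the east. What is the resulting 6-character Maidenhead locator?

EN31wf

Longitude subsquare v = 21; +1 → 22 = w.
The latitude characters are unchanged.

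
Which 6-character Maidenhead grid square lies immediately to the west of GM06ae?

Longitude subsquare a = 0; −1 → -1, wraps to 23 = x, carry into square.
Longitude square 0; −1 → -1, wraps to 9, carry into field.
Longitude field G = 6; −1 → 5 = F.
The latitude characters are unchanged.

FM96xe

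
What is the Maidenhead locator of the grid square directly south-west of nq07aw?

MQ97xv

Longitude subsquare a = 0; −1 → -1, wraps to 23 = x, carry into square.
Longitude square 0; −1 → -1, wraps to 9, carry into field.
Longitude field N = 13; −1 → 12 = M.
Latitude subsquare w = 22; −1 → 21 = v.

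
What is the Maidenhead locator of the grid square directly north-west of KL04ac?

JL94xd

Longitude subsquare a = 0; −1 → -1, wraps to 23 = x, carry into square.
Longitude square 0; −1 → -1, wraps to 9, carry into field.
Longitude field K = 10; −1 → 9 = J.
Latitude subsquare c = 2; +1 → 3 = d.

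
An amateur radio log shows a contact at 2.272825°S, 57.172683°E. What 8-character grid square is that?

LI87or04

Offset from 180°W / 90°S: lon 237.17268°, lat 87.72718°.
Field: lon ⌊237.17268/20⌋ = 11 → L; lat ⌊87.72718/10⌋ = 8 → I.
Square: lon ⌊17.17268/2⌋ = 8; lat ⌊7.72718/1⌋ = 7.
Subsquare: lon ⌊1.17268/0.0833333⌋ = 14 → o; lat ⌊0.72718/0.0416667⌋ = 17 → r.
Extended square: lon ⌊0.00602/0.00833333⌋ = 0; lat ⌊0.01884/0.00416667⌋ = 4.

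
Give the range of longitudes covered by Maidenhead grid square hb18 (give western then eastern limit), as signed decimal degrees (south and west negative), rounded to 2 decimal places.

Field H=7, B=1: +7·20° lon, +1·10° lat → SW at lon -40°, lat -80°.
Square 1, 8: +1·2° lon, +8·1° lat → SW at lon -38°, lat -72°.
Cell spans 2° lon × 1° lat.
west -38.00, east -36.00.

-38.00, -36.00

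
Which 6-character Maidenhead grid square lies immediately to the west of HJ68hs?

HJ68gs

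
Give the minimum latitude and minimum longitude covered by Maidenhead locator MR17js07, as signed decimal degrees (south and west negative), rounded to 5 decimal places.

87.77917, 62.75000

Field M=12, R=17: +12·20° lon, +17·10° lat → SW at lon 60°, lat 80°.
Square 1, 7: +1·2° lon, +7·1° lat → SW at lon 62°, lat 87°.
Subsquare j=9, s=18: +9·0.0833333° lon, +18·0.0416667° lat → SW at lon 62.75°, lat 87.75°.
Extended square 0, 7: +0·0.00833333° lon, +7·0.00416667° lat → SW at lon 62.75°, lat 87.7792°.
latitude 87.77917, longitude 62.75000.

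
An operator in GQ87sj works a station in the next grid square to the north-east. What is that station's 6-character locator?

GQ87tk

Longitude subsquare s = 18; +1 → 19 = t.
Latitude subsquare j = 9; +1 → 10 = k.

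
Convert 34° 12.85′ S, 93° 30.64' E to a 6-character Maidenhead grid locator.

Add 180° to longitude and 90° to latitude: 273.5107, 55.7858.
Field: lon ⌊273.5107/20⌋ = 13 → N; lat ⌊55.7858/10⌋ = 5 → F.
Square: lon ⌊13.5107/2⌋ = 6; lat ⌊5.7858/1⌋ = 5.
Subsquare: lon ⌊1.5107/0.0833333⌋ = 18 → s; lat ⌊0.7858/0.0416667⌋ = 18 → s.

NF65ss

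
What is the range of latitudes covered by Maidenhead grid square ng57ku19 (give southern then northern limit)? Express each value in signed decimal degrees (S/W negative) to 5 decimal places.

Field N=13, G=6: +13·20° lon, +6·10° lat → SW at lon 80°, lat -30°.
Square 5, 7: +5·2° lon, +7·1° lat → SW at lon 90°, lat -23°.
Subsquare k=10, u=20: +10·0.0833333° lon, +20·0.0416667° lat → SW at lon 90.8333°, lat -22.1667°.
Extended square 1, 9: +1·0.00833333° lon, +9·0.00416667° lat → SW at lon 90.8417°, lat -22.1292°.
Cell spans 0.00833333° lon × 0.00416667° lat.
south -22.12917, north -22.12500.

-22.12917, -22.12500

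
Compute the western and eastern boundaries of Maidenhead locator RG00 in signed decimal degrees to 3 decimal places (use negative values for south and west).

Field R=17, G=6: +17·20° lon, +6·10° lat → SW at lon 160°, lat -30°.
Square 0, 0: +0·2° lon, +0·1° lat → SW at lon 160°, lat -30°.
Cell spans 2° lon × 1° lat.
west 160.000, east 162.000.

160.000, 162.000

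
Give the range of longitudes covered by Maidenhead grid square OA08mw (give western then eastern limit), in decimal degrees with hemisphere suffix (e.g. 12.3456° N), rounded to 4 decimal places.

Field O=14, A=0: +14·20° lon, +0·10° lat → SW at lon 100°, lat -90°.
Square 0, 8: +0·2° lon, +8·1° lat → SW at lon 100°, lat -82°.
Subsquare m=12, w=22: +12·0.0833333° lon, +22·0.0416667° lat → SW at lon 101°, lat -81.0833°.
Cell spans 0.0833333° lon × 0.0416667° lat.
west 101.0000° E, east 101.0833° E.

101.0000° E, 101.0833° E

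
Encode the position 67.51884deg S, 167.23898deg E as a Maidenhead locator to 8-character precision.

Add 180° to longitude and 90° to latitude: 347.23898, 22.48116.
Field: lon ⌊347.23898/20⌋ = 17 → R; lat ⌊22.48116/10⌋ = 2 → C.
Square: lon ⌊7.23898/2⌋ = 3; lat ⌊2.48116/1⌋ = 2.
Subsquare: lon ⌊1.23898/0.0833333⌋ = 14 → o; lat ⌊0.48116/0.0416667⌋ = 11 → l.
Extended square: lon ⌊0.07231/0.00833333⌋ = 8; lat ⌊0.02283/0.00416667⌋ = 5.

RC32ol85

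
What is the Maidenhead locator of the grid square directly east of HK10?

Longitude square 1; +1 → 2.
The latitude characters are unchanged.

HK20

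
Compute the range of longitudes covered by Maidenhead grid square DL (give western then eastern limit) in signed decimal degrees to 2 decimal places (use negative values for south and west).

Field D=3, L=11: +3·20° lon, +11·10° lat → SW at lon -120°, lat 20°.
Cell spans 20° lon × 10° lat.
west -120.00, east -100.00.

-120.00, -100.00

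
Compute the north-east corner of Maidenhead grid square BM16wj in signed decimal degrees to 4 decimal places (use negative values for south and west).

Field B=1, M=12: +1·20° lon, +12·10° lat → SW at lon -160°, lat 30°.
Square 1, 6: +1·2° lon, +6·1° lat → SW at lon -158°, lat 36°.
Subsquare w=22, j=9: +22·0.0833333° lon, +9·0.0416667° lat → SW at lon -156.167°, lat 36.375°.
Cell spans 0.0833333° lon × 0.0416667° lat. NE corner is SW corner plus one full cell.
latitude 36.4167, longitude -156.0833.

36.4167, -156.0833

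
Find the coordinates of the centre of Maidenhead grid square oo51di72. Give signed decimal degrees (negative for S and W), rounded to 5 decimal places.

51.34375, 110.31250

Field O=14, O=14: +14·20° lon, +14·10° lat → SW at lon 100°, lat 50°.
Square 5, 1: +5·2° lon, +1·1° lat → SW at lon 110°, lat 51°.
Subsquare d=3, i=8: +3·0.0833333° lon, +8·0.0416667° lat → SW at lon 110.25°, lat 51.3333°.
Extended square 7, 2: +7·0.00833333° lon, +2·0.00416667° lat → SW at lon 110.308°, lat 51.3417°.
Cell spans 0.00833333° lon × 0.00416667° lat. Centre is SW corner plus half of each.
latitude 51.34375, longitude 110.31250.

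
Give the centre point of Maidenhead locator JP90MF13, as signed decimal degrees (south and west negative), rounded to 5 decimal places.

60.22292, 19.01250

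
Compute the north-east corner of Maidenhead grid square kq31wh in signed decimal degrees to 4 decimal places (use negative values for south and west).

71.3333, 27.9167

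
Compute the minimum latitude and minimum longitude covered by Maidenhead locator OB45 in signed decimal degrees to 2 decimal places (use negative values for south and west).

Field O=14, B=1: +14·20° lon, +1·10° lat → SW at lon 100°, lat -80°.
Square 4, 5: +4·2° lon, +5·1° lat → SW at lon 108°, lat -75°.
latitude -75.00, longitude 108.00.

-75.00, 108.00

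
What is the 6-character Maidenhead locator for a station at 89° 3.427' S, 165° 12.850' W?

AA70jw

Offset from 180°W / 90°S: lon 14.7858°, lat 0.9429°.
Field (20°×10°, letters A–R): 14.7858/20 → 0 → A, 0.9429/10 → 0 → A; chars AA.
Square (2°×1°, digits 0–9): 14.7858/2 → 7, 0.9429/1 → 0; chars 70.
Subsquare (5′×2.5′, letters a–x): 0.7858/0.0833333 → 9 → j, 0.9429/0.0416667 → 22 → w; chars jw.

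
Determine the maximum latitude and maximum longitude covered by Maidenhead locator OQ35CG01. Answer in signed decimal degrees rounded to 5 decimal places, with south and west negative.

75.25833, 106.17500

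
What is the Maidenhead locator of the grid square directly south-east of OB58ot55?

OB58ot64

Longitude extended square 5; +1 → 6.
Latitude extended square 5; −1 → 4.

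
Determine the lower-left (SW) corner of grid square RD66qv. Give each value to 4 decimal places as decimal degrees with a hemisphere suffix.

53.1250° S, 173.3333° E

Field R=17, D=3: +17·20° lon, +3·10° lat → SW at lon 160°, lat -60°.
Square 6, 6: +6·2° lon, +6·1° lat → SW at lon 172°, lat -54°.
Subsquare q=16, v=21: +16·0.0833333° lon, +21·0.0416667° lat → SW at lon 173.333°, lat -53.125°.
latitude 53.1250° S, longitude 173.3333° E.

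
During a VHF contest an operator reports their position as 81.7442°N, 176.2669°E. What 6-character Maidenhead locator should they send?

RR81dr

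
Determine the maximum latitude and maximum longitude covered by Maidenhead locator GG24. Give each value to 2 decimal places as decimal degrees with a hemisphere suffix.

25.00° S, 54.00° W

Field G=6, G=6: +6·20° lon, +6·10° lat → SW at lon -60°, lat -30°.
Square 2, 4: +2·2° lon, +4·1° lat → SW at lon -56°, lat -26°.
Cell spans 2° lon × 1° lat. NE corner is SW corner plus one full cell.
latitude 25.00° S, longitude 54.00° W.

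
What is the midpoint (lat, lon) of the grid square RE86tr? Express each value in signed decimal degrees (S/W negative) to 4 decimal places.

-43.2708, 177.6250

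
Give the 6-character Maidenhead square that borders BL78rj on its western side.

BL78qj

Longitude subsquare r = 17; −1 → 16 = q.
The latitude characters are unchanged.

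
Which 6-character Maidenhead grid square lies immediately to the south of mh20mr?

MH20mq

Latitude subsquare r = 17; −1 → 16 = q.
The longitude characters are unchanged.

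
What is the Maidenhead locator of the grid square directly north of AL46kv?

AL46kw

Latitude subsquare v = 21; +1 → 22 = w.
The longitude characters are unchanged.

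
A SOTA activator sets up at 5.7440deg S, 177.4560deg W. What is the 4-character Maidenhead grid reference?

AI14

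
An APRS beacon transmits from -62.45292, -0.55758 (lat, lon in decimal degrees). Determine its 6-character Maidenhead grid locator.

Offset from 180°W / 90°S: lon 179.4424°, lat 27.5471°.
Field: 179.4424/20 → 8 → I, 27.5471/10 → 2 → C; chars IC.
Square: 19.4424/2 → 9, 7.5471/1 → 7; chars 97.
Subsquare: 1.4424/0.0833333 → 17 → r, 0.5471/0.0416667 → 13 → n; chars rn.

IC97rn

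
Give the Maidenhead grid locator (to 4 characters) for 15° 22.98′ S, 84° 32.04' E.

NH24

Offset from 180°W / 90°S: lon 264.53°, lat 74.62°.
Field: 264.53/20 → 13 → N, 74.62/10 → 7 → H; chars NH.
Square: 4.53/2 → 2, 4.62/1 → 4; chars 24.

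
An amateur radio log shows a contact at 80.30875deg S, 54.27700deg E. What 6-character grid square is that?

Offset from 180°W / 90°S: lon 234.2770°, lat 9.6912°.
Field (20°×10°, letters A–R): 234.2770/20 → 11 → L, 9.6912/10 → 0 → A; chars LA.
Square (2°×1°, digits 0–9): 14.2770/2 → 7, 9.6912/1 → 9; chars 79.
Subsquare (5′×2.5′, letters a–x): 0.2770/0.0833333 → 3 → d, 0.6912/0.0416667 → 16 → q; chars dq.

LA79dq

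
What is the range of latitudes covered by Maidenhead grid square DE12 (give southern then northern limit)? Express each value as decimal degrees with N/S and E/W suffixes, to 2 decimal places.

48.00° S, 47.00° S

Field D=3, E=4: +3·20° lon, +4·10° lat → SW at lon -120°, lat -50°.
Square 1, 2: +1·2° lon, +2·1° lat → SW at lon -118°, lat -48°.
Cell spans 2° lon × 1° lat.
south 48.00° S, north 47.00° S.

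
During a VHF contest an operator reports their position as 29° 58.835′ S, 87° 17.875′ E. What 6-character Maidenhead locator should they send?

NG30pa

Shift to the Maidenhead origin (180°W, 90°S): lon 267.2979, lat 60.0194.
Field: lon ⌊267.2979/20⌋ = 13 → N; lat ⌊60.0194/10⌋ = 6 → G.
Square: lon ⌊7.2979/2⌋ = 3; lat ⌊0.0194/1⌋ = 0.
Subsquare: lon ⌊1.2979/0.0833333⌋ = 15 → p; lat ⌊0.0194/0.0416667⌋ = 0 → a.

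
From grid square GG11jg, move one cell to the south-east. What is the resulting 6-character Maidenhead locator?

Longitude subsquare j = 9; +1 → 10 = k.
Latitude subsquare g = 6; −1 → 5 = f.

GG11kf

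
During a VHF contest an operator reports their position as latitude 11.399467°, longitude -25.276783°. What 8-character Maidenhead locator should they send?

HK71ij65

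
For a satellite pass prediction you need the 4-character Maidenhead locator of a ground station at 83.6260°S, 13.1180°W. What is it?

Shift to the Maidenhead origin (180°W, 90°S): lon 166.88, lat 6.37.
Field: 166.88/20 → 8 → I, 6.37/10 → 0 → A; chars IA.
Square: 6.88/2 → 3, 6.37/1 → 6; chars 36.

IA36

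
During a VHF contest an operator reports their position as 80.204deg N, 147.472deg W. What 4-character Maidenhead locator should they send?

Add 180° to longitude and 90° to latitude: 32.53, 170.20.
Field (20°×10°, letters A–R): 32.53/20 → 1 → B, 170.20/10 → 17 → R; chars BR.
Square (2°×1°, digits 0–9): 12.53/2 → 6, 0.20/1 → 0; chars 60.

BR60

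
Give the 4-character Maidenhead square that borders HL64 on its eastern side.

HL74

Longitude square 6; +1 → 7.
The latitude characters are unchanged.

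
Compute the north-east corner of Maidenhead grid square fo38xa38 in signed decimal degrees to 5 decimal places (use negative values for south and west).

Field F=5, O=14: +5·20° lon, +14·10° lat → SW at lon -80°, lat 50°.
Square 3, 8: +3·2° lon, +8·1° lat → SW at lon -74°, lat 58°.
Subsquare x=23, a=0: +23·0.0833333° lon, +0·0.0416667° lat → SW at lon -72.0833°, lat 58°.
Extended square 3, 8: +3·0.00833333° lon, +8·0.00416667° lat → SW at lon -72.0583°, lat 58.0333°.
Cell spans 0.00833333° lon × 0.00416667° lat. NE corner is SW corner plus one full cell.
latitude 58.03750, longitude -72.05000.

58.03750, -72.05000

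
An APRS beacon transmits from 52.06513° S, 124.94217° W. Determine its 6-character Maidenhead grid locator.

CD77mw

Offset from 180°W / 90°S: lon 55.0578°, lat 37.9349°.
Field: lon ⌊55.0578/20⌋ = 2 → C; lat ⌊37.9349/10⌋ = 3 → D.
Square: lon ⌊15.0578/2⌋ = 7; lat ⌊7.9349/1⌋ = 7.
Subsquare: lon ⌊1.0578/0.0833333⌋ = 12 → m; lat ⌊0.9349/0.0416667⌋ = 22 → w.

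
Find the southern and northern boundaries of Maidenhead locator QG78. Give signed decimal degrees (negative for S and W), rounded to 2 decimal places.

-22.00, -21.00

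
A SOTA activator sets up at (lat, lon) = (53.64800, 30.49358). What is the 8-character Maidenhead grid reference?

Add 180° to longitude and 90° to latitude: 210.49358, 143.64800.
Field: 210.49358/20 → 10 → K, 143.64800/10 → 14 → O; chars KO.
Square: 10.49358/2 → 5, 3.64800/1 → 3; chars 53.
Subsquare: 0.49358/0.0833333 → 5 → f, 0.64800/0.0416667 → 15 → p; chars fp.
Extended square: 0.07691/0.00833333 → 9, 0.02300/0.00416667 → 5; chars 95.

KO53fp95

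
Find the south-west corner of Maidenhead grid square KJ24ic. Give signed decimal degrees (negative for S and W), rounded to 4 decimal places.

4.0833, 24.6667

Field K=10, J=9: +10·20° lon, +9·10° lat → SW at lon 20°, lat 0°.
Square 2, 4: +2·2° lon, +4·1° lat → SW at lon 24°, lat 4°.
Subsquare i=8, c=2: +8·0.0833333° lon, +2·0.0416667° lat → SW at lon 24.6667°, lat 4.08333°.
latitude 4.0833, longitude 24.6667.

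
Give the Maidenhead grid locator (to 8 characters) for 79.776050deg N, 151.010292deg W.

BQ49ls86

Offset from 180°W / 90°S: lon 28.98971°, lat 169.77605°.
Field (20°×10°, letters A–R): 28.98971/20 → 1 → B, 169.77605/10 → 16 → Q; chars BQ.
Square (2°×1°, digits 0–9): 8.98971/2 → 4, 9.77605/1 → 9; chars 49.
Subsquare (5′×2.5′, letters a–x): 0.98971/0.0833333 → 11 → l, 0.77605/0.0416667 → 18 → s; chars ls.
Extended square (30″×15″, digits 0–9): 0.07304/0.00833333 → 8, 0.02605/0.00416667 → 6; chars 86.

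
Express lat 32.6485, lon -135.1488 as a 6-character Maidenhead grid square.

Shift to the Maidenhead origin (180°W, 90°S): lon 44.8512, lat 122.6485.
Field: 44.8512/20 → 2 → C, 122.6485/10 → 12 → M; chars CM.
Square: 4.8512/2 → 2, 2.6485/1 → 2; chars 22.
Subsquare: 0.8512/0.0833333 → 10 → k, 0.6485/0.0416667 → 15 → p; chars kp.

CM22kp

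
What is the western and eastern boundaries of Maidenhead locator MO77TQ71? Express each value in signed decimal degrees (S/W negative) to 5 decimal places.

Field M=12, O=14: +12·20° lon, +14·10° lat → SW at lon 60°, lat 50°.
Square 7, 7: +7·2° lon, +7·1° lat → SW at lon 74°, lat 57°.
Subsquare t=19, q=16: +19·0.0833333° lon, +16·0.0416667° lat → SW at lon 75.5833°, lat 57.6667°.
Extended square 7, 1: +7·0.00833333° lon, +1·0.00416667° lat → SW at lon 75.6417°, lat 57.6708°.
Cell spans 0.00833333° lon × 0.00416667° lat.
west 75.64167, east 75.65000.

75.64167, 75.65000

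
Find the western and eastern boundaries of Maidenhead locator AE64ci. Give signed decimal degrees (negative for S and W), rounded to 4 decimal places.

-167.8333, -167.7500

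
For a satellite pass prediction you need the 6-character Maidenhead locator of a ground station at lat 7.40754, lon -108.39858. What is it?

DJ57tj

Shift to the Maidenhead origin (180°W, 90°S): lon 71.6014, lat 97.4075.
Field: 71.6014/20 → 3 → D, 97.4075/10 → 9 → J; chars DJ.
Square: 11.6014/2 → 5, 7.4075/1 → 7; chars 57.
Subsquare: 1.6014/0.0833333 → 19 → t, 0.4075/0.0416667 → 9 → j; chars tj.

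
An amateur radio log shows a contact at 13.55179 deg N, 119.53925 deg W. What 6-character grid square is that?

DK03fn

Offset from 180°W / 90°S: lon 60.4608°, lat 103.5518°.
Field: lon ⌊60.4608/20⌋ = 3 → D; lat ⌊103.5518/10⌋ = 10 → K.
Square: lon ⌊0.4608/2⌋ = 0; lat ⌊3.5518/1⌋ = 3.
Subsquare: lon ⌊0.4608/0.0833333⌋ = 5 → f; lat ⌊0.5518/0.0416667⌋ = 13 → n.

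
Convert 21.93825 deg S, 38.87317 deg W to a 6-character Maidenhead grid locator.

Shift to the Maidenhead origin (180°W, 90°S): lon 141.1268, lat 68.0618.
Field: lon ⌊141.1268/20⌋ = 7 → H; lat ⌊68.0618/10⌋ = 6 → G.
Square: lon ⌊1.1268/2⌋ = 0; lat ⌊8.0618/1⌋ = 8.
Subsquare: lon ⌊1.1268/0.0833333⌋ = 13 → n; lat ⌊0.0618/0.0416667⌋ = 1 → b.

HG08nb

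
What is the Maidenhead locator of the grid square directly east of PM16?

PM26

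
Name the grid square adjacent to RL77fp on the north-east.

RL77gq

Longitude subsquare f = 5; +1 → 6 = g.
Latitude subsquare p = 15; +1 → 16 = q.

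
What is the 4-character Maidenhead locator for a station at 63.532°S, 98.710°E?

NC96

Offset from 180°W / 90°S: lon 278.71°, lat 26.47°.
Field: lon ⌊278.71/20⌋ = 13 → N; lat ⌊26.47/10⌋ = 2 → C.
Square: lon ⌊18.71/2⌋ = 9; lat ⌊6.47/1⌋ = 6.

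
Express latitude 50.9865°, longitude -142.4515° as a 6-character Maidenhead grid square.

Add 180° to longitude and 90° to latitude: 37.5485, 140.9865.
Field: lon ⌊37.5485/20⌋ = 1 → B; lat ⌊140.9865/10⌋ = 14 → O.
Square: lon ⌊17.5485/2⌋ = 8; lat ⌊0.9865/1⌋ = 0.
Subsquare: lon ⌊1.5485/0.0833333⌋ = 18 → s; lat ⌊0.9865/0.0416667⌋ = 23 → x.

BO80sx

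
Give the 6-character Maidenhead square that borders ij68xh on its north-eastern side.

Longitude subsquare x = 23; +1 → 24, wraps to 0 = a, carry into square.
Longitude square 6; +1 → 7.
Latitude subsquare h = 7; +1 → 8 = i.

IJ78ai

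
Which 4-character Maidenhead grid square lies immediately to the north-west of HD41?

Longitude square 4; −1 → 3.
Latitude square 1; +1 → 2.

HD32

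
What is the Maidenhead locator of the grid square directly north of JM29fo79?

Latitude extended square 9; +1 → 10, wraps to 0, carry into subsquare.
Latitude subsquare o = 14; +1 → 15 = p.
The longitude characters are unchanged.

JM29fp70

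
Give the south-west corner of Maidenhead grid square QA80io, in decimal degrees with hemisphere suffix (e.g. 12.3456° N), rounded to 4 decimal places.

Field Q=16, A=0: +16·20° lon, +0·10° lat → SW at lon 140°, lat -90°.
Square 8, 0: +8·2° lon, +0·1° lat → SW at lon 156°, lat -90°.
Subsquare i=8, o=14: +8·0.0833333° lon, +14·0.0416667° lat → SW at lon 156.667°, lat -89.4167°.
latitude 89.4167° S, longitude 156.6667° E.

89.4167° S, 156.6667° E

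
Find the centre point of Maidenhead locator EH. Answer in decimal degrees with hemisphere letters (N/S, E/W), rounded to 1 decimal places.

Field E=4, H=7: +4·20° lon, +7·10° lat → SW at lon -100°, lat -20°.
Cell spans 20° lon × 10° lat. Centre is SW corner plus half of each.
latitude 15.0° S, longitude 90.0° W.

15.0° S, 90.0° W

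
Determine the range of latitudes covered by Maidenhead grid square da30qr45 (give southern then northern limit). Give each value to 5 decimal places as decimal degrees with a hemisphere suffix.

89.27083° S, 89.26667° S

Field D=3, A=0: +3·20° lon, +0·10° lat → SW at lon -120°, lat -90°.
Square 3, 0: +3·2° lon, +0·1° lat → SW at lon -114°, lat -90°.
Subsquare q=16, r=17: +16·0.0833333° lon, +17·0.0416667° lat → SW at lon -112.667°, lat -89.2917°.
Extended square 4, 5: +4·0.00833333° lon, +5·0.00416667° lat → SW at lon -112.633°, lat -89.2708°.
Cell spans 0.00833333° lon × 0.00416667° lat.
south 89.27083° S, north 89.26667° S.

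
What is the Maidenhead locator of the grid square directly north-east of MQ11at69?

MQ11au70

Longitude extended square 6; +1 → 7.
Latitude extended square 9; +1 → 10, wraps to 0, carry into subsquare.
Latitude subsquare t = 19; +1 → 20 = u.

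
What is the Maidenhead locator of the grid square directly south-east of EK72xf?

EK82ae

Longitude subsquare x = 23; +1 → 24, wraps to 0 = a, carry into square.
Longitude square 7; +1 → 8.
Latitude subsquare f = 5; −1 → 4 = e.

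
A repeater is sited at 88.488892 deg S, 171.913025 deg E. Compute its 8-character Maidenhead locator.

RA51wm92

Add 180° to longitude and 90° to latitude: 351.91303, 1.51111.
Field (20°×10°, letters A–R): 351.91303/20 → 17 → R, 1.51111/10 → 0 → A; chars RA.
Square (2°×1°, digits 0–9): 11.91303/2 → 5, 1.51111/1 → 1; chars 51.
Subsquare (5′×2.5′, letters a–x): 1.91303/0.0833333 → 22 → w, 0.51111/0.0416667 → 12 → m; chars wm.
Extended square (30″×15″, digits 0–9): 0.07969/0.00833333 → 9, 0.01111/0.00416667 → 2; chars 92.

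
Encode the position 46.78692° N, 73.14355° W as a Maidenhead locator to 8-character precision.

FN36ks28

Offset from 180°W / 90°S: lon 106.85645°, lat 136.78692°.
Field: 106.85645/20 → 5 → F, 136.78692/10 → 13 → N; chars FN.
Square: 6.85645/2 → 3, 6.78692/1 → 6; chars 36.
Subsquare: 0.85645/0.0833333 → 10 → k, 0.78692/0.0416667 → 18 → s; chars ks.
Extended square: 0.02312/0.00833333 → 2, 0.03692/0.00416667 → 8; chars 28.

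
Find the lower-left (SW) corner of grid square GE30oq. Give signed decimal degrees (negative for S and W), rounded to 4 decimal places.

Field G=6, E=4: +6·20° lon, +4·10° lat → SW at lon -60°, lat -50°.
Square 3, 0: +3·2° lon, +0·1° lat → SW at lon -54°, lat -50°.
Subsquare o=14, q=16: +14·0.0833333° lon, +16·0.0416667° lat → SW at lon -52.8333°, lat -49.3333°.
latitude -49.3333, longitude -52.8333.

-49.3333, -52.8333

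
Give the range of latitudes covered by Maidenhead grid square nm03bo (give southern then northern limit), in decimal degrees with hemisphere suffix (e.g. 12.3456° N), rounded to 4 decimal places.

33.5833° N, 33.6250° N

Field N=13, M=12: +13·20° lon, +12·10° lat → SW at lon 80°, lat 30°.
Square 0, 3: +0·2° lon, +3·1° lat → SW at lon 80°, lat 33°.
Subsquare b=1, o=14: +1·0.0833333° lon, +14·0.0416667° lat → SW at lon 80.0833°, lat 33.5833°.
Cell spans 0.0833333° lon × 0.0416667° lat.
south 33.5833° N, north 33.6250° N.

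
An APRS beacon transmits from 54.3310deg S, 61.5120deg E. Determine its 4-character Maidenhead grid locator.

MD05

Shift to the Maidenhead origin (180°W, 90°S): lon 241.51, lat 35.67.
Field: 241.51/20 → 12 → M, 35.67/10 → 3 → D; chars MD.
Square: 1.51/2 → 0, 5.67/1 → 5; chars 05.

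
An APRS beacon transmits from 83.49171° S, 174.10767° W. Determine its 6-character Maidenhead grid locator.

Offset from 180°W / 90°S: lon 5.8923°, lat 6.5083°.
Field: 5.8923/20 → 0 → A, 6.5083/10 → 0 → A; chars AA.
Square: 5.8923/2 → 2, 6.5083/1 → 6; chars 26.
Subsquare: 1.8923/0.0833333 → 22 → w, 0.5083/0.0416667 → 12 → m; chars wm.

AA26wm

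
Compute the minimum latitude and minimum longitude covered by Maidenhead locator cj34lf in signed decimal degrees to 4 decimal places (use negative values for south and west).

4.2083, -133.0833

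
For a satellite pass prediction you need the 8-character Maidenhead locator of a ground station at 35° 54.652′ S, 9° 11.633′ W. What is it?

IF54jc61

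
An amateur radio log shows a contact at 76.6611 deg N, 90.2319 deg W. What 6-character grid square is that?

EQ46vp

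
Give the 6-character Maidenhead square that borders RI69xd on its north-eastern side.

RI79ae

Longitude subsquare x = 23; +1 → 24, wraps to 0 = a, carry into square.
Longitude square 6; +1 → 7.
Latitude subsquare d = 3; +1 → 4 = e.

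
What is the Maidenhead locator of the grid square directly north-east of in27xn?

IN37ao

Longitude subsquare x = 23; +1 → 24, wraps to 0 = a, carry into square.
Longitude square 2; +1 → 3.
Latitude subsquare n = 13; +1 → 14 = o.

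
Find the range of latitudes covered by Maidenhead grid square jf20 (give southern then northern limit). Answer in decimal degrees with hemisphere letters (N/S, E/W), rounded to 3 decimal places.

40.000° S, 39.000° S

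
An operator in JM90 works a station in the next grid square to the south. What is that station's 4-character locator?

Latitude square 0; −1 → -1, wraps to 9, carry into field.
Latitude field M = 12; −1 → 11 = L.
The longitude characters are unchanged.

JL99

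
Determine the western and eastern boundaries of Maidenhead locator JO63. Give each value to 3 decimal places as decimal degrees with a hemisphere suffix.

12.000° E, 14.000° E

Field J=9, O=14: +9·20° lon, +14·10° lat → SW at lon 0°, lat 50°.
Square 6, 3: +6·2° lon, +3·1° lat → SW at lon 12°, lat 53°.
Cell spans 2° lon × 1° lat.
west 12.000° E, east 14.000° E.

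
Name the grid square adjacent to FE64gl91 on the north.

FE64gl92

Latitude extended square 1; +1 → 2.
The longitude characters are unchanged.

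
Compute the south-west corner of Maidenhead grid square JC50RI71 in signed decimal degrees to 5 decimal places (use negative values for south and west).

-69.66250, 11.47500

Field J=9, C=2: +9·20° lon, +2·10° lat → SW at lon 0°, lat -70°.
Square 5, 0: +5·2° lon, +0·1° lat → SW at lon 10°, lat -70°.
Subsquare r=17, i=8: +17·0.0833333° lon, +8·0.0416667° lat → SW at lon 11.4167°, lat -69.6667°.
Extended square 7, 1: +7·0.00833333° lon, +1·0.00416667° lat → SW at lon 11.475°, lat -69.6625°.
latitude -69.66250, longitude 11.47500.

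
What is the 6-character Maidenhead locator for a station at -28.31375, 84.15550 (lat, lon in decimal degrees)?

Shift to the Maidenhead origin (180°W, 90°S): lon 264.1555, lat 61.6863.
Field: 264.1555/20 → 13 → N, 61.6863/10 → 6 → G; chars NG.
Square: 4.1555/2 → 2, 1.6863/1 → 1; chars 21.
Subsquare: 0.1555/0.0833333 → 1 → b, 0.6863/0.0416667 → 16 → q; chars bq.

NG21bq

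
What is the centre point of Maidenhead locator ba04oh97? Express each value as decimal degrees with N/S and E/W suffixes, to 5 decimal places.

85.67708° S, 158.75417° W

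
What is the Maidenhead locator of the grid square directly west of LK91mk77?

LK91mk67

Longitude extended square 7; −1 → 6.
The latitude characters are unchanged.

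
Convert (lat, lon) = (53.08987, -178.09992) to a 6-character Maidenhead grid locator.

AO03wc

Add 180° to longitude and 90° to latitude: 1.9001, 143.0899.
Field: 1.9001/20 → 0 → A, 143.0899/10 → 14 → O; chars AO.
Square: 1.9001/2 → 0, 3.0899/1 → 3; chars 03.
Subsquare: 1.9001/0.0833333 → 22 → w, 0.0899/0.0416667 → 2 → c; chars wc.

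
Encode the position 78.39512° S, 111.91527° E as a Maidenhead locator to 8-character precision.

OB51wo95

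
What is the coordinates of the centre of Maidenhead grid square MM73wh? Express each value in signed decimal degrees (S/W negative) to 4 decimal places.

33.3125, 75.8750

Field M=12, M=12: +12·20° lon, +12·10° lat → SW at lon 60°, lat 30°.
Square 7, 3: +7·2° lon, +3·1° lat → SW at lon 74°, lat 33°.
Subsquare w=22, h=7: +22·0.0833333° lon, +7·0.0416667° lat → SW at lon 75.8333°, lat 33.2917°.
Cell spans 0.0833333° lon × 0.0416667° lat. Centre is SW corner plus half of each.
latitude 33.3125, longitude 75.8750.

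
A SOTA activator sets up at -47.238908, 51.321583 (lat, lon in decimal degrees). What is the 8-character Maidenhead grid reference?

LE52ps82

Shift to the Maidenhead origin (180°W, 90°S): lon 231.32158, lat 42.76109.
Field: 231.32158/20 → 11 → L, 42.76109/10 → 4 → E; chars LE.
Square: 11.32158/2 → 5, 2.76109/1 → 2; chars 52.
Subsquare: 1.32158/0.0833333 → 15 → p, 0.76109/0.0416667 → 18 → s; chars ps.
Extended square: 0.07158/0.00833333 → 8, 0.01109/0.00416667 → 2; chars 82.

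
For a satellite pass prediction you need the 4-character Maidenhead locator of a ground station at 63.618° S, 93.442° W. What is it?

Add 180° to longitude and 90° to latitude: 86.56, 26.38.
Field (20°×10°, letters A–R): lon ⌊86.56/20⌋ = 4 → E; lat ⌊26.38/10⌋ = 2 → C.
Square (2°×1°, digits 0–9): lon ⌊6.56/2⌋ = 3; lat ⌊6.38/1⌋ = 6.

EC36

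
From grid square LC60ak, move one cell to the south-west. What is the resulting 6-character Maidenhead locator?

LC50xj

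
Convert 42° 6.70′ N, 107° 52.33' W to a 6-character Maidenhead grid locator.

Shift to the Maidenhead origin (180°W, 90°S): lon 72.1278, lat 132.1117.
Field: 72.1278/20 → 3 → D, 132.1117/10 → 13 → N; chars DN.
Square: 12.1278/2 → 6, 2.1117/1 → 2; chars 62.
Subsquare: 0.1278/0.0833333 → 1 → b, 0.1117/0.0416667 → 2 → c; chars bc.

DN62bc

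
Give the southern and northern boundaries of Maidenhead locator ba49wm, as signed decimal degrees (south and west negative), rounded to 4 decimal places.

Field B=1, A=0: +1·20° lon, +0·10° lat → SW at lon -160°, lat -90°.
Square 4, 9: +4·2° lon, +9·1° lat → SW at lon -152°, lat -81°.
Subsquare w=22, m=12: +22·0.0833333° lon, +12·0.0416667° lat → SW at lon -150.167°, lat -80.5°.
Cell spans 0.0833333° lon × 0.0416667° lat.
south -80.5000, north -80.4583.

-80.5000, -80.4583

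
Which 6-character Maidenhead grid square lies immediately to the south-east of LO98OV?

LO98pu

Longitude subsquare o = 14; +1 → 15 = p.
Latitude subsquare v = 21; −1 → 20 = u.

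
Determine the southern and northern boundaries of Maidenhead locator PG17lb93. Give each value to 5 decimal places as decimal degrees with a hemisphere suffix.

Field P=15, G=6: +15·20° lon, +6·10° lat → SW at lon 120°, lat -30°.
Square 1, 7: +1·2° lon, +7·1° lat → SW at lon 122°, lat -23°.
Subsquare l=11, b=1: +11·0.0833333° lon, +1·0.0416667° lat → SW at lon 122.917°, lat -22.9583°.
Extended square 9, 3: +9·0.00833333° lon, +3·0.00416667° lat → SW at lon 122.992°, lat -22.9458°.
Cell spans 0.00833333° lon × 0.00416667° lat.
south 22.94583° S, north 22.94167° S.

22.94583° S, 22.94167° S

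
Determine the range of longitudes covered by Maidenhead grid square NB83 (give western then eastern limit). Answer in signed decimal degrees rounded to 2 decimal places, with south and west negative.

96.00, 98.00

Field N=13, B=1: +13·20° lon, +1·10° lat → SW at lon 80°, lat -80°.
Square 8, 3: +8·2° lon, +3·1° lat → SW at lon 96°, lat -77°.
Cell spans 2° lon × 1° lat.
west 96.00, east 98.00.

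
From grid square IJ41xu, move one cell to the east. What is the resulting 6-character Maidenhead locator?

IJ51au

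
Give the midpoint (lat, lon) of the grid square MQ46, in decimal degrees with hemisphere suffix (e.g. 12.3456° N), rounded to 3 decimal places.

76.500° N, 69.000° E

Field M=12, Q=16: +12·20° lon, +16·10° lat → SW at lon 60°, lat 70°.
Square 4, 6: +4·2° lon, +6·1° lat → SW at lon 68°, lat 76°.
Cell spans 2° lon × 1° lat. Centre is SW corner plus half of each.
latitude 76.500° N, longitude 69.000° E.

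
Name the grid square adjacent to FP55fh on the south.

Latitude subsquare h = 7; −1 → 6 = g.
The longitude characters are unchanged.

FP55fg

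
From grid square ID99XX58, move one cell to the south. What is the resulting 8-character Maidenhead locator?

ID99xx57

Latitude extended square 8; −1 → 7.
The longitude characters are unchanged.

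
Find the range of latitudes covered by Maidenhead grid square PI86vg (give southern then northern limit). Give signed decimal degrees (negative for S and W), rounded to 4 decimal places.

Field P=15, I=8: +15·20° lon, +8·10° lat → SW at lon 120°, lat -10°.
Square 8, 6: +8·2° lon, +6·1° lat → SW at lon 136°, lat -4°.
Subsquare v=21, g=6: +21·0.0833333° lon, +6·0.0416667° lat → SW at lon 137.75°, lat -3.75°.
Cell spans 0.0833333° lon × 0.0416667° lat.
south -3.7500, north -3.7083.

-3.7500, -3.7083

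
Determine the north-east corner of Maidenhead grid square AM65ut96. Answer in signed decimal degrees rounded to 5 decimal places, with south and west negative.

35.82083, -166.25000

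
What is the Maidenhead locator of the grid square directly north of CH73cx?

Latitude subsquare x = 23; +1 → 24, wraps to 0 = a, carry into square.
Latitude square 3; +1 → 4.
The longitude characters are unchanged.

CH74ca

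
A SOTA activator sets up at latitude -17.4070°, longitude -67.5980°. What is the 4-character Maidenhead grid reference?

Offset from 180°W / 90°S: lon 112.40°, lat 72.59°.
Field: lon ⌊112.40/20⌋ = 5 → F; lat ⌊72.59/10⌋ = 7 → H.
Square: lon ⌊12.40/2⌋ = 6; lat ⌊2.59/1⌋ = 2.

FH62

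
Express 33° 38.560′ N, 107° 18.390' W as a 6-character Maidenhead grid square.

DM63ip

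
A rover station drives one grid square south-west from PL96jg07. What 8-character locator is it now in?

Longitude extended square 0; −1 → -1, wraps to 9, carry into subsquare.
Longitude subsquare j = 9; −1 → 8 = i.
Latitude extended square 7; −1 → 6.

PL96ig96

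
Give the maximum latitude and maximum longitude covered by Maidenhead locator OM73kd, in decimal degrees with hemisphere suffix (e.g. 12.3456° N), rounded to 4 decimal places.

33.1667° N, 114.9167° E

Field O=14, M=12: +14·20° lon, +12·10° lat → SW at lon 100°, lat 30°.
Square 7, 3: +7·2° lon, +3·1° lat → SW at lon 114°, lat 33°.
Subsquare k=10, d=3: +10·0.0833333° lon, +3·0.0416667° lat → SW at lon 114.833°, lat 33.125°.
Cell spans 0.0833333° lon × 0.0416667° lat. NE corner is SW corner plus one full cell.
latitude 33.1667° N, longitude 114.9167° E.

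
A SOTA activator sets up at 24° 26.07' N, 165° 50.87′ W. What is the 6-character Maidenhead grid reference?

Add 180° to longitude and 90° to latitude: 14.1522, 114.4345.
Field (20°×10°, letters A–R): lon ⌊14.1522/20⌋ = 0 → A; lat ⌊114.4345/10⌋ = 11 → L.
Square (2°×1°, digits 0–9): lon ⌊14.1522/2⌋ = 7; lat ⌊4.4345/1⌋ = 4.
Subsquare (5′×2.5′, letters a–x): lon ⌊0.1522/0.0833333⌋ = 1 → b; lat ⌊0.4345/0.0416667⌋ = 10 → k.

AL74bk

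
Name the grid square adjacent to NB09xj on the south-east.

NB19ai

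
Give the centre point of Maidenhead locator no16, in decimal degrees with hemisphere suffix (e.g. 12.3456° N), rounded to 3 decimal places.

56.500° N, 83.000° E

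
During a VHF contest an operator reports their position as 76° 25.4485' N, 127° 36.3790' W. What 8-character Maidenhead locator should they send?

Shift to the Maidenhead origin (180°W, 90°S): lon 52.39368, lat 166.42414.
Field (20°×10°, letters A–R): 52.39368/20 → 2 → C, 166.42414/10 → 16 → Q; chars CQ.
Square (2°×1°, digits 0–9): 12.39368/2 → 6, 6.42414/1 → 6; chars 66.
Subsquare (5′×2.5′, letters a–x): 0.39368/0.0833333 → 4 → e, 0.42414/0.0416667 → 10 → k; chars ek.
Extended square (30″×15″, digits 0–9): 0.06035/0.00833333 → 7, 0.00748/0.00416667 → 1; chars 71.

CQ66ek71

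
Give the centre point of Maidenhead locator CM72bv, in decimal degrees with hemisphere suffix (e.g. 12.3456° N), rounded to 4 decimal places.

32.8958° N, 125.8750° W

Field C=2, M=12: +2·20° lon, +12·10° lat → SW at lon -140°, lat 30°.
Square 7, 2: +7·2° lon, +2·1° lat → SW at lon -126°, lat 32°.
Subsquare b=1, v=21: +1·0.0833333° lon, +21·0.0416667° lat → SW at lon -125.917°, lat 32.875°.
Cell spans 0.0833333° lon × 0.0416667° lat. Centre is SW corner plus half of each.
latitude 32.8958° N, longitude 125.8750° W.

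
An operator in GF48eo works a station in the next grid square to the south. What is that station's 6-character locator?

Latitude subsquare o = 14; −1 → 13 = n.
The longitude characters are unchanged.

GF48en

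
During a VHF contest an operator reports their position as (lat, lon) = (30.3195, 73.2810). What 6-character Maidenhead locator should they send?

MM60ph

Offset from 180°W / 90°S: lon 253.2810°, lat 120.3195°.
Field: 253.2810/20 → 12 → M, 120.3195/10 → 12 → M; chars MM.
Square: 13.2810/2 → 6, 0.3195/1 → 0; chars 60.
Subsquare: 1.2810/0.0833333 → 15 → p, 0.3195/0.0416667 → 7 → h; chars ph.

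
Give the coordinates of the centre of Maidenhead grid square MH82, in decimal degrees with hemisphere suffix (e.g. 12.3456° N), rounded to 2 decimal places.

17.50° S, 77.00° E

Field M=12, H=7: +12·20° lon, +7·10° lat → SW at lon 60°, lat -20°.
Square 8, 2: +8·2° lon, +2·1° lat → SW at lon 76°, lat -18°.
Cell spans 2° lon × 1° lat. Centre is SW corner plus half of each.
latitude 17.50° S, longitude 77.00° E.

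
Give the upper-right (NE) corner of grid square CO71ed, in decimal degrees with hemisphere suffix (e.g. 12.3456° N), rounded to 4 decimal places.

Field C=2, O=14: +2·20° lon, +14·10° lat → SW at lon -140°, lat 50°.
Square 7, 1: +7·2° lon, +1·1° lat → SW at lon -126°, lat 51°.
Subsquare e=4, d=3: +4·0.0833333° lon, +3·0.0416667° lat → SW at lon -125.667°, lat 51.125°.
Cell spans 0.0833333° lon × 0.0416667° lat. NE corner is SW corner plus one full cell.
latitude 51.1667° N, longitude 125.5833° W.

51.1667° N, 125.5833° W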